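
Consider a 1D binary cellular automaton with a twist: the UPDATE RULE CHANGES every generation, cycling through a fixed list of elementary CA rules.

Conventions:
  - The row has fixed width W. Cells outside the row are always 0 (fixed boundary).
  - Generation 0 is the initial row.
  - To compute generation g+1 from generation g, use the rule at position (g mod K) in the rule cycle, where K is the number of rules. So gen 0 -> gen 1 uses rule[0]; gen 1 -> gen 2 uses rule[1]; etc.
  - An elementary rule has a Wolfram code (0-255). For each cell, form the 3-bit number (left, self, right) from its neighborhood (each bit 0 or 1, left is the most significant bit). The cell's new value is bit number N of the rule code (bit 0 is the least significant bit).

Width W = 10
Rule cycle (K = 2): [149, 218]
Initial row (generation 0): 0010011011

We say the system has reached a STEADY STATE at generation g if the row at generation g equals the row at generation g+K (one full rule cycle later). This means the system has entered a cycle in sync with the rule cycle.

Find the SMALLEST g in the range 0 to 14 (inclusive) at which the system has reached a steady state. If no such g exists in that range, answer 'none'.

Gen 0: 0010011011
Gen 1 (rule 149): 1011000000
Gen 2 (rule 218): 0011100000
Gen 3 (rule 149): 1001011111
Gen 4 (rule 218): 0110011111
Gen 5 (rule 149): 0001001110
Gen 6 (rule 218): 0010111111
Gen 7 (rule 149): 1010011110
Gen 8 (rule 218): 0001111111
Gen 9 (rule 149): 1100111110
Gen 10 (rule 218): 1111111111
Gen 11 (rule 149): 0111111110
Gen 12 (rule 218): 1111111111
Gen 13 (rule 149): 0111111110
Gen 14 (rule 218): 1111111111
Gen 15 (rule 149): 0111111110
Gen 16 (rule 218): 1111111111

Answer: 10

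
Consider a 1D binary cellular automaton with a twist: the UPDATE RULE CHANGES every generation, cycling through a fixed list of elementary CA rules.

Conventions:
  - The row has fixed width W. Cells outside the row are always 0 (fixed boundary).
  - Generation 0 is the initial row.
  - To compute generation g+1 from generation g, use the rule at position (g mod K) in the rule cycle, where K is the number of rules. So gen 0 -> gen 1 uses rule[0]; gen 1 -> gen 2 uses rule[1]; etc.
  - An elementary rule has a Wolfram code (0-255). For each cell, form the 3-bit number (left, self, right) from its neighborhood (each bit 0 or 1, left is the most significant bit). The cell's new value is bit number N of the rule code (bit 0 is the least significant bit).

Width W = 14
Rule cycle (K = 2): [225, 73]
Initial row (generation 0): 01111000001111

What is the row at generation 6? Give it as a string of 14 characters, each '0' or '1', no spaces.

Answer: 10000001000011

Derivation:
Gen 0: 01111000001111
Gen 1 (rule 225): 00111011100111
Gen 2 (rule 73): 10101010100101
Gen 3 (rule 225): 01010101000010
Gen 4 (rule 73): 00000000011000
Gen 5 (rule 225): 11111111001011
Gen 6 (rule 73): 10000001000011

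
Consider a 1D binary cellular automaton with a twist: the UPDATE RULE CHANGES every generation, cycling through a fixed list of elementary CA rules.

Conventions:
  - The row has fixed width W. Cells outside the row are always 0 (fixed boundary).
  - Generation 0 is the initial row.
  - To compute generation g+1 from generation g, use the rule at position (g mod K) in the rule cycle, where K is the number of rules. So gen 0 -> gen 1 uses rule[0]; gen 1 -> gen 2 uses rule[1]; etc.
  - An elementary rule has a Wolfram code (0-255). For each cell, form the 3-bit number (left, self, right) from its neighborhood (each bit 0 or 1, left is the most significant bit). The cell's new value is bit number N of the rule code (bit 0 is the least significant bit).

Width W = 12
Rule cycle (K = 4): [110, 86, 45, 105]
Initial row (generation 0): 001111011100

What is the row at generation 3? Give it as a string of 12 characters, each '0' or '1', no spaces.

Gen 0: 001111011100
Gen 1 (rule 110): 011001110100
Gen 2 (rule 86): 101110010110
Gen 3 (rule 45): 111000011100

Answer: 111000011100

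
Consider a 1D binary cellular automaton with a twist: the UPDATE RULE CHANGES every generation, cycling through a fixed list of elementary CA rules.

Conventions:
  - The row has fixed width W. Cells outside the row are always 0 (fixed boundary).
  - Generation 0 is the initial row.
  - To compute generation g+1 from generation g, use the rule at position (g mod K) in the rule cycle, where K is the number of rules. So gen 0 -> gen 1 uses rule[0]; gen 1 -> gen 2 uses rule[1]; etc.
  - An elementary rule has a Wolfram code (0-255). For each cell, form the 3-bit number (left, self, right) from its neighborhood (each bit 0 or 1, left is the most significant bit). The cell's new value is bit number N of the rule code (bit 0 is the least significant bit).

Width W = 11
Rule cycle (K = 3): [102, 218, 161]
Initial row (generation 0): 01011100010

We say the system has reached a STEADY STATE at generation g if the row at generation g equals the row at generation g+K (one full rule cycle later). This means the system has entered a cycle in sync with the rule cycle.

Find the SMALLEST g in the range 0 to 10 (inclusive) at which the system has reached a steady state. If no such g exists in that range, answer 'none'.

Gen 0: 01011100010
Gen 1 (rule 102): 11100100110
Gen 2 (rule 218): 11111011111
Gen 3 (rule 161): 01110101110
Gen 4 (rule 102): 10011110010
Gen 5 (rule 218): 01111111101
Gen 6 (rule 161): 00111111010
Gen 7 (rule 102): 01000001110
Gen 8 (rule 218): 10100011111
Gen 9 (rule 161): 01001001110
Gen 10 (rule 102): 11011010010
Gen 11 (rule 218): 11011001101
Gen 12 (rule 161): 00100000010
Gen 13 (rule 102): 01100000110

Answer: none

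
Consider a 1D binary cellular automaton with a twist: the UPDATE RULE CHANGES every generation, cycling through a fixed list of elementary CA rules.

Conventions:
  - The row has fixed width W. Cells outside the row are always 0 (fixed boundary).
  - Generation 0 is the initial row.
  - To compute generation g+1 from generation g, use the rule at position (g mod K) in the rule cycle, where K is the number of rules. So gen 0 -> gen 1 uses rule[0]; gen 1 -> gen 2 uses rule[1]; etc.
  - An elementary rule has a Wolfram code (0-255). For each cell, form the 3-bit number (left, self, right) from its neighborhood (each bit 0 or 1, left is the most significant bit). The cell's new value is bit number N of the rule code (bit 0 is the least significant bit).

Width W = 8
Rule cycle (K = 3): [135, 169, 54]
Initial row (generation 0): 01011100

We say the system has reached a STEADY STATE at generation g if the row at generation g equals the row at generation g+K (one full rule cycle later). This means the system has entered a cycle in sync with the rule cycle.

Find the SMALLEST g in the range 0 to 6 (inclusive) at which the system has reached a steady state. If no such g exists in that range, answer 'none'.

Gen 0: 01011100
Gen 1 (rule 135): 11001001
Gen 2 (rule 169): 10000000
Gen 3 (rule 54): 11000000
Gen 4 (rule 135): 00011111
Gen 5 (rule 169): 11011110
Gen 6 (rule 54): 00100001
Gen 7 (rule 135): 11101111
Gen 8 (rule 169): 11011110
Gen 9 (rule 54): 00100001

Answer: 5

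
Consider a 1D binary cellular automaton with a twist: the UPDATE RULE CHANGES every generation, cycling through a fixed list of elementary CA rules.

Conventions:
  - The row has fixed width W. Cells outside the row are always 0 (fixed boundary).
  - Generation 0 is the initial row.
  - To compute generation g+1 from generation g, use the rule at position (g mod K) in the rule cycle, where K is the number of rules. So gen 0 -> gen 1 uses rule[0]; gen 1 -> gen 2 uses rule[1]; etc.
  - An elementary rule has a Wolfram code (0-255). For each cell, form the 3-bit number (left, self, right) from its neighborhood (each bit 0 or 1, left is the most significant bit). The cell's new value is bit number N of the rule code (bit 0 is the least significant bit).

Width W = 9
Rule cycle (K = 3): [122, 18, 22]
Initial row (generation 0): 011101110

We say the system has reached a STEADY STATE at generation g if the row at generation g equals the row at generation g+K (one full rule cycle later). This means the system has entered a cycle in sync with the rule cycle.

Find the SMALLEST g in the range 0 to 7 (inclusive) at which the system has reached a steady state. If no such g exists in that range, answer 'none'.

Gen 0: 011101110
Gen 1 (rule 122): 110111011
Gen 2 (rule 18): 000000000
Gen 3 (rule 22): 000000000
Gen 4 (rule 122): 000000000
Gen 5 (rule 18): 000000000
Gen 6 (rule 22): 000000000
Gen 7 (rule 122): 000000000
Gen 8 (rule 18): 000000000
Gen 9 (rule 22): 000000000
Gen 10 (rule 122): 000000000

Answer: 2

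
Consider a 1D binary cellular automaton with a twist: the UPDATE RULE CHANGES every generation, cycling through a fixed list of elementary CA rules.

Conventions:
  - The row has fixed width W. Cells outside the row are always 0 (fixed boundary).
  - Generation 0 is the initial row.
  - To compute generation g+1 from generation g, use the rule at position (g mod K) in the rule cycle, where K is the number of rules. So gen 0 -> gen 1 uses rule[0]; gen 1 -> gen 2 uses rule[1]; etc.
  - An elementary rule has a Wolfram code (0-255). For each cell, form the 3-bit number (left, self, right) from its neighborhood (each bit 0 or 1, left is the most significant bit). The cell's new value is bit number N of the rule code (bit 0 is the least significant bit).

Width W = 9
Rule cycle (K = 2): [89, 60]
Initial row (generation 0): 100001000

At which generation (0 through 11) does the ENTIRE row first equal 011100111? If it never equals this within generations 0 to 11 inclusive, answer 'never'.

Answer: 1

Derivation:
Gen 0: 100001000
Gen 1 (rule 89): 011100111
Gen 2 (rule 60): 010010100
Gen 3 (rule 89): 001000011
Gen 4 (rule 60): 001100010
Gen 5 (rule 89): 101111001
Gen 6 (rule 60): 111000101
Gen 7 (rule 89): 101110000
Gen 8 (rule 60): 111001000
Gen 9 (rule 89): 101100111
Gen 10 (rule 60): 111010100
Gen 11 (rule 89): 101000011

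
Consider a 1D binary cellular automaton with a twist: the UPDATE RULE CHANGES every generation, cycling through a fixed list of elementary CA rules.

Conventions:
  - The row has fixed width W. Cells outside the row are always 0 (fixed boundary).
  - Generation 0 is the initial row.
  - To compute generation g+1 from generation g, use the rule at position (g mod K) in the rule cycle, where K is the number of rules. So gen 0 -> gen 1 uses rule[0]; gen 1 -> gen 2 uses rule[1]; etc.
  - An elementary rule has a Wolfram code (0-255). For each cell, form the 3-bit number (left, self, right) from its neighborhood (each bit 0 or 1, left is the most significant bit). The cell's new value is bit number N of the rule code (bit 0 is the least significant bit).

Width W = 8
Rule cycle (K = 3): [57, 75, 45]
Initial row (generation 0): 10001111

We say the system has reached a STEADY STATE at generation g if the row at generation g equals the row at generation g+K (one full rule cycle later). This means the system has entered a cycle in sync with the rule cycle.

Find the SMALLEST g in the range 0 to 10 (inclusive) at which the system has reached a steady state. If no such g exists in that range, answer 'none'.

Gen 0: 10001111
Gen 1 (rule 57): 01101000
Gen 2 (rule 75): 11100011
Gen 3 (rule 45): 10001010
Gen 4 (rule 57): 01100101
Gen 5 (rule 75): 11101000
Gen 6 (rule 45): 10011011
Gen 7 (rule 57): 01010110
Gen 8 (rule 75): 10000110
Gen 9 (rule 45): 10110100
Gen 10 (rule 57): 01101011
Gen 11 (rule 75): 11100011
Gen 12 (rule 45): 10001010
Gen 13 (rule 57): 01100101

Answer: none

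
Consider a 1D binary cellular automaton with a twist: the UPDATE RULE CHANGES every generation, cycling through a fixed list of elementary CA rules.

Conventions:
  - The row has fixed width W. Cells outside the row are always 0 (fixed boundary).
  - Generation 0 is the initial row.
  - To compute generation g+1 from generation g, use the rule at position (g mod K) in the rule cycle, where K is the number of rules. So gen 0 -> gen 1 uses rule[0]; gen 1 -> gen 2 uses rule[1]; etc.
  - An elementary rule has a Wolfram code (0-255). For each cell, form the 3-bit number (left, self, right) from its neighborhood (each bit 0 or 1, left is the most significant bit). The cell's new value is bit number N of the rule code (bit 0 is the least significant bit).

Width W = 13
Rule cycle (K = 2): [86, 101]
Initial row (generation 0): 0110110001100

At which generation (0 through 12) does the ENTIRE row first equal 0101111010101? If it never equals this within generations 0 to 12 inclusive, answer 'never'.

Answer: never

Derivation:
Gen 0: 0110110001100
Gen 1 (rule 86): 1010011010110
Gen 2 (rule 101): 1110001111010
Gen 3 (rule 86): 0011010001011
Gen 4 (rule 101): 1001110101101
Gen 5 (rule 86): 1110010100101
Gen 6 (rule 101): 0010011100111
Gen 7 (rule 86): 0111100111001
Gen 8 (rule 101): 0000100001001
Gen 9 (rule 86): 0001110011111
Gen 10 (rule 101): 1100010000001
Gen 11 (rule 86): 0110111000011
Gen 12 (rule 101): 0011001011001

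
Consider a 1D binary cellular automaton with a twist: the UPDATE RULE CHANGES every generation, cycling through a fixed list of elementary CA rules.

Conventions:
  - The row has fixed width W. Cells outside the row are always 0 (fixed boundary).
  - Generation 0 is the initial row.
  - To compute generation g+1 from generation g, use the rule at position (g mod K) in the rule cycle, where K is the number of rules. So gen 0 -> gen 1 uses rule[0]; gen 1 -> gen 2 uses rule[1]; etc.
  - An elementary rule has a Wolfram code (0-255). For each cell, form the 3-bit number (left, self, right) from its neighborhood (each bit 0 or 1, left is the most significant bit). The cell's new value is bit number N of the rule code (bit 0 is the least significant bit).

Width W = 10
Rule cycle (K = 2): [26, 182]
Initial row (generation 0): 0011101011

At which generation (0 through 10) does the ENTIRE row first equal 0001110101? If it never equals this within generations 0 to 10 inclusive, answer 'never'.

Answer: 8

Derivation:
Gen 0: 0011101011
Gen 1 (rule 26): 0110000010
Gen 2 (rule 182): 1001000111
Gen 3 (rule 26): 0110101100
Gen 4 (rule 182): 1001110010
Gen 5 (rule 26): 0111001101
Gen 6 (rule 182): 1010110011
Gen 7 (rule 26): 0000101110
Gen 8 (rule 182): 0001110101
Gen 9 (rule 26): 0011000000
Gen 10 (rule 182): 0100100000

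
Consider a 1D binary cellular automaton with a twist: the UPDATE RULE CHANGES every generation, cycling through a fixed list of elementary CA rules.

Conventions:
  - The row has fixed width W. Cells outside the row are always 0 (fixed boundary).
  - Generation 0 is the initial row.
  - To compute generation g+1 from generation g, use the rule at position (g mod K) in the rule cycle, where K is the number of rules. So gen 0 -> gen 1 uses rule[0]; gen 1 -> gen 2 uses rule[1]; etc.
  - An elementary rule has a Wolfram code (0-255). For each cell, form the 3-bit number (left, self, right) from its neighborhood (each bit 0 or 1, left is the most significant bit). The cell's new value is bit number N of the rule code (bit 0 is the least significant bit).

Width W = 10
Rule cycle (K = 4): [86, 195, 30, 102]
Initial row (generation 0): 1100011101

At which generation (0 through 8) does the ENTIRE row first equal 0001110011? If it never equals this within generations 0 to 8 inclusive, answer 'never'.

Gen 0: 1100011101
Gen 1 (rule 86): 0110100101
Gen 2 (rule 195): 1010001000
Gen 3 (rule 30): 1011011100
Gen 4 (rule 102): 1101100100
Gen 5 (rule 86): 0100111110
Gen 6 (rule 195): 1001011110
Gen 7 (rule 30): 1111010001
Gen 8 (rule 102): 0001110011

Answer: 8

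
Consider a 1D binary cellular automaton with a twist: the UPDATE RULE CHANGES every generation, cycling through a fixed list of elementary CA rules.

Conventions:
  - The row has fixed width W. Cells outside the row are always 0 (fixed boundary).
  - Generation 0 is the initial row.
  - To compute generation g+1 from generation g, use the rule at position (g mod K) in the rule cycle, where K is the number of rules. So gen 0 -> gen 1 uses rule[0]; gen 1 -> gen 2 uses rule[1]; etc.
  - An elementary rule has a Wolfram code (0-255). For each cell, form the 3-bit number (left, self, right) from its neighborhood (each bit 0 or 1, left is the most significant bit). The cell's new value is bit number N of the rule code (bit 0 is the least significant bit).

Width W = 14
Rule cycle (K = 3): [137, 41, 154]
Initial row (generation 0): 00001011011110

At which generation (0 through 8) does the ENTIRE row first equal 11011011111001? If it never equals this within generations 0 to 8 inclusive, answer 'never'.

Gen 0: 00001011011110
Gen 1 (rule 137): 11100010011100
Gen 2 (rule 41): 10001000010001
Gen 3 (rule 154): 01010100101010
Gen 4 (rule 137): 00000000000000
Gen 5 (rule 41): 11111111111111
Gen 6 (rule 154): 11111111111110
Gen 7 (rule 137): 11111111111100
Gen 8 (rule 41): 10000000000001

Answer: never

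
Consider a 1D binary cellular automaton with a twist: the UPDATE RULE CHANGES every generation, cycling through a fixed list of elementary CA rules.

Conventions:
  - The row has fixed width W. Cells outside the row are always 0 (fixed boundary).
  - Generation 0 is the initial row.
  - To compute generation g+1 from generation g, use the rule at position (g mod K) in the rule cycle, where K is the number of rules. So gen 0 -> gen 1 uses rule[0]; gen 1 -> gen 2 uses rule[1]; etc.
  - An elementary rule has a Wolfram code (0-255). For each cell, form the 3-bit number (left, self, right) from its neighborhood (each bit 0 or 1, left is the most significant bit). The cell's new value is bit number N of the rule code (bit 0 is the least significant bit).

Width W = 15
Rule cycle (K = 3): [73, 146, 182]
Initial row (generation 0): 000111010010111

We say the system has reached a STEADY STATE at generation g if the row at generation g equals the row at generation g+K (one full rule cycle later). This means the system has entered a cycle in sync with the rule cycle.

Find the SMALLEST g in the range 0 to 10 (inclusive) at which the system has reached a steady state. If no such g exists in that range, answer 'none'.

Answer: 9

Derivation:
Gen 0: 000111010010111
Gen 1 (rule 73): 110101000000101
Gen 2 (rule 146): 000000100001000
Gen 3 (rule 182): 000001110011100
Gen 4 (rule 73): 111101010010101
Gen 5 (rule 146): 011000001100000
Gen 6 (rule 182): 100100010010000
Gen 7 (rule 73): 000001000000111
Gen 8 (rule 146): 000010100001010
Gen 9 (rule 182): 000111110011111
Gen 10 (rule 73): 110100010010001
Gen 11 (rule 146): 000010101101010
Gen 12 (rule 182): 000111110011111
Gen 13 (rule 73): 110100010010001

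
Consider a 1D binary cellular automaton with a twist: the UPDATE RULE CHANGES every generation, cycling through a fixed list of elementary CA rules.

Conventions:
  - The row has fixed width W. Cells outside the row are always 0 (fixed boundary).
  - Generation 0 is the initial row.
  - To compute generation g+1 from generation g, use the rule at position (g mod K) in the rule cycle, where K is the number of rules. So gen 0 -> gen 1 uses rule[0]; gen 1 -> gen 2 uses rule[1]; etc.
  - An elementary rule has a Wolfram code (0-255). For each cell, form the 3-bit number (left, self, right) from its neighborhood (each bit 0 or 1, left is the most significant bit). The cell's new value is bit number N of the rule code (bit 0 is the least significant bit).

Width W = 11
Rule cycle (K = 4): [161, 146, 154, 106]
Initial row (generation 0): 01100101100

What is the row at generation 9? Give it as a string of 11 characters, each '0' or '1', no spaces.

Answer: 00111110001

Derivation:
Gen 0: 01100101100
Gen 1 (rule 161): 00000010001
Gen 2 (rule 146): 00000101010
Gen 3 (rule 154): 00001000001
Gen 4 (rule 106): 00010000010
Gen 5 (rule 161): 11000111000
Gen 6 (rule 146): 00101010100
Gen 7 (rule 154): 01000000010
Gen 8 (rule 106): 10000000100
Gen 9 (rule 161): 00111110001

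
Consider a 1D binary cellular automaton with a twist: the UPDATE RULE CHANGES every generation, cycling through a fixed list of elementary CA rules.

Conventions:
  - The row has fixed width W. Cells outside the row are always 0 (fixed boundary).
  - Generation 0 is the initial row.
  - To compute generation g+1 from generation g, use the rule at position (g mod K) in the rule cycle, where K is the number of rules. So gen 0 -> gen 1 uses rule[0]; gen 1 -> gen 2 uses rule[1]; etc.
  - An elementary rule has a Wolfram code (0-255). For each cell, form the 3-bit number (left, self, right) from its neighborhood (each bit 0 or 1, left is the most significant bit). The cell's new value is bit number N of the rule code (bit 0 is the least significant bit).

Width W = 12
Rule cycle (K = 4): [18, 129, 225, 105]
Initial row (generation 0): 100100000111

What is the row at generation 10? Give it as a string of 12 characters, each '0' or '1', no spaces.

Answer: 000010000001

Derivation:
Gen 0: 100100000111
Gen 1 (rule 18): 011010001000
Gen 2 (rule 129): 000000100011
Gen 3 (rule 225): 111110001001
Gen 4 (rule 105): 100010100000
Gen 5 (rule 18): 010100010000
Gen 6 (rule 129): 000001000111
Gen 7 (rule 225): 111100010011
Gen 8 (rule 105): 100101000011
Gen 9 (rule 18): 011000100100
Gen 10 (rule 129): 000010000001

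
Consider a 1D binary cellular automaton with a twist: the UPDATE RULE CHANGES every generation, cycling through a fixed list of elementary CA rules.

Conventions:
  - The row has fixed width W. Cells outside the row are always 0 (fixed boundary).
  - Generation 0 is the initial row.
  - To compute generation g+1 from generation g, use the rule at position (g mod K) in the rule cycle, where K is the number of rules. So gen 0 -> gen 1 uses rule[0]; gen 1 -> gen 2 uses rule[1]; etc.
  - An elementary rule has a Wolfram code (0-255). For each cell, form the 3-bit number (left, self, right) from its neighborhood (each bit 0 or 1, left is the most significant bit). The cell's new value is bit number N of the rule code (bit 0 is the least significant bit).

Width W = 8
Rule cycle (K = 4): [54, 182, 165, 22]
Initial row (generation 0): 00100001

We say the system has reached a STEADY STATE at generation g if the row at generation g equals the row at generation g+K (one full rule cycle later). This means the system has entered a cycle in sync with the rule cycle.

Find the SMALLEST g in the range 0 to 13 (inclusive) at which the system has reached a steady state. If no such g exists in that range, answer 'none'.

Gen 0: 00100001
Gen 1 (rule 54): 01110011
Gen 2 (rule 182): 10101100
Gen 3 (rule 165): 11110001
Gen 4 (rule 22): 00001011
Gen 5 (rule 54): 00011100
Gen 6 (rule 182): 00101010
Gen 7 (rule 165): 10111110
Gen 8 (rule 22): 10000001
Gen 9 (rule 54): 11000011
Gen 10 (rule 182): 00100100
Gen 11 (rule 165): 10100101
Gen 12 (rule 22): 10111101
Gen 13 (rule 54): 11000011
Gen 14 (rule 182): 00100100
Gen 15 (rule 165): 10100101
Gen 16 (rule 22): 10111101
Gen 17 (rule 54): 11000011

Answer: 9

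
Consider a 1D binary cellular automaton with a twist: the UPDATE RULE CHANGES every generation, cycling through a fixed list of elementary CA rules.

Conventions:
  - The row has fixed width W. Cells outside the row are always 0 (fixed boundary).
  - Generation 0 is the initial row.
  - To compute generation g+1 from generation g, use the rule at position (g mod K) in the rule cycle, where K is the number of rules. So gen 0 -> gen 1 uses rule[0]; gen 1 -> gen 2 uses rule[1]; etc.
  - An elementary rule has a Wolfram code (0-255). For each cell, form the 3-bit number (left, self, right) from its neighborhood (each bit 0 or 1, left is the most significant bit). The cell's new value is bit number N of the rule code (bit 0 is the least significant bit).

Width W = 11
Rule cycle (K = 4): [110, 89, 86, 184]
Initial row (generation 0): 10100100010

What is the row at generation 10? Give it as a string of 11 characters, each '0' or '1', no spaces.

Gen 0: 10100100010
Gen 1 (rule 110): 11101100110
Gen 2 (rule 89): 10101110111
Gen 3 (rule 86): 10100010001
Gen 4 (rule 184): 01010001000
Gen 5 (rule 110): 11110011000
Gen 6 (rule 89): 10011011111
Gen 7 (rule 86): 11101000001
Gen 8 (rule 184): 11010100000
Gen 9 (rule 110): 11111100000
Gen 10 (rule 89): 10000111111

Answer: 10000111111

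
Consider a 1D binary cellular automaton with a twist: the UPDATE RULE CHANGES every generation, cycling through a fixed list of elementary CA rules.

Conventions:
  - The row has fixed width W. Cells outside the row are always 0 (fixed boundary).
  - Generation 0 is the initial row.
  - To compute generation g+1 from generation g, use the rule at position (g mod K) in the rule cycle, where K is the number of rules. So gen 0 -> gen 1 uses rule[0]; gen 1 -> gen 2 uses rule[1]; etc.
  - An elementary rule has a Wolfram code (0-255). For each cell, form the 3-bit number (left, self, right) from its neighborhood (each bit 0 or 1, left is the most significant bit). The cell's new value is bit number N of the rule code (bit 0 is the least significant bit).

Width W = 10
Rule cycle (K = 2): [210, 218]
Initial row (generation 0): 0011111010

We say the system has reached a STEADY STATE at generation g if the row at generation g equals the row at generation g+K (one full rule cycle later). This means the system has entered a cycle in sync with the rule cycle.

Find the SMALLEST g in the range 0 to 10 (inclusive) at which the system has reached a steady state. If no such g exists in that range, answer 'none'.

Answer: 6

Derivation:
Gen 0: 0011111010
Gen 1 (rule 210): 0101111001
Gen 2 (rule 218): 1001111110
Gen 3 (rule 210): 0110111111
Gen 4 (rule 218): 1110111111
Gen 5 (rule 210): 0110011111
Gen 6 (rule 218): 1111111111
Gen 7 (rule 210): 0111111111
Gen 8 (rule 218): 1111111111
Gen 9 (rule 210): 0111111111
Gen 10 (rule 218): 1111111111
Gen 11 (rule 210): 0111111111
Gen 12 (rule 218): 1111111111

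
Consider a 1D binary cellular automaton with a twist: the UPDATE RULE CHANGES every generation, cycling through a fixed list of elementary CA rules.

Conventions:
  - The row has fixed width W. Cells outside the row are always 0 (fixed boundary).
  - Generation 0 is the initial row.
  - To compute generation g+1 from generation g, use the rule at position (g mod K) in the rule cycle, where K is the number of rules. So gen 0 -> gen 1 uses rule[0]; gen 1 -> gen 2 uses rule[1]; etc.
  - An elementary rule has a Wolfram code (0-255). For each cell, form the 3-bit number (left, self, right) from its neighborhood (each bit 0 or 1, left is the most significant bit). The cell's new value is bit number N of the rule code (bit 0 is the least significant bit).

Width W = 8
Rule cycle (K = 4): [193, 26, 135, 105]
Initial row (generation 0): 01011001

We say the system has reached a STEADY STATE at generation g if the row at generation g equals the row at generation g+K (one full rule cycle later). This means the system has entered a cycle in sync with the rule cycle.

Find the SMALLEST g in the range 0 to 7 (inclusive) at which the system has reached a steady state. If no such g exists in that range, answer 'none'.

Gen 0: 01011001
Gen 1 (rule 193): 00001000
Gen 2 (rule 26): 00010100
Gen 3 (rule 135): 11110101
Gen 4 (rule 105): 10011010
Gen 5 (rule 193): 00001000
Gen 6 (rule 26): 00010100
Gen 7 (rule 135): 11110101
Gen 8 (rule 105): 10011010
Gen 9 (rule 193): 00001000
Gen 10 (rule 26): 00010100
Gen 11 (rule 135): 11110101

Answer: 1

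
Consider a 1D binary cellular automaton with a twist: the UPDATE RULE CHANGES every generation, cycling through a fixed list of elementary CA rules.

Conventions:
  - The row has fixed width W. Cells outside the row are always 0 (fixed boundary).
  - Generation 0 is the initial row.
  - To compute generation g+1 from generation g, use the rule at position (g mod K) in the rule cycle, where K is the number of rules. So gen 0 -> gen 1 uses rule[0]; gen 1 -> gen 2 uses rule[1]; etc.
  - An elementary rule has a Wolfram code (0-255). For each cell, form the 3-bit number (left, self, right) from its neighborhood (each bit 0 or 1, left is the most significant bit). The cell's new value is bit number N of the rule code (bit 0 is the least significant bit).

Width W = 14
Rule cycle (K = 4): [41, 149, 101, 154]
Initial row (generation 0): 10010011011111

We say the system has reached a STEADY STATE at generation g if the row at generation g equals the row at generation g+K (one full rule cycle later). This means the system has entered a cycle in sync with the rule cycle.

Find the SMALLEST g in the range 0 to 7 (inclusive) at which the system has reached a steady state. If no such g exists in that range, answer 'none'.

Answer: none

Derivation:
Gen 0: 10010011011111
Gen 1 (rule 41): 00000010110000
Gen 2 (rule 149): 11111010001111
Gen 3 (rule 101): 00001110100001
Gen 4 (rule 154): 00011100010010
Gen 5 (rule 41): 11010001000000
Gen 6 (rule 149): 00011101111111
Gen 7 (rule 101): 11000110000001
Gen 8 (rule 154): 10101101000010
Gen 9 (rule 41): 01011010011000
Gen 10 (rule 149): 01000011000111
Gen 11 (rule 101): 01011001010001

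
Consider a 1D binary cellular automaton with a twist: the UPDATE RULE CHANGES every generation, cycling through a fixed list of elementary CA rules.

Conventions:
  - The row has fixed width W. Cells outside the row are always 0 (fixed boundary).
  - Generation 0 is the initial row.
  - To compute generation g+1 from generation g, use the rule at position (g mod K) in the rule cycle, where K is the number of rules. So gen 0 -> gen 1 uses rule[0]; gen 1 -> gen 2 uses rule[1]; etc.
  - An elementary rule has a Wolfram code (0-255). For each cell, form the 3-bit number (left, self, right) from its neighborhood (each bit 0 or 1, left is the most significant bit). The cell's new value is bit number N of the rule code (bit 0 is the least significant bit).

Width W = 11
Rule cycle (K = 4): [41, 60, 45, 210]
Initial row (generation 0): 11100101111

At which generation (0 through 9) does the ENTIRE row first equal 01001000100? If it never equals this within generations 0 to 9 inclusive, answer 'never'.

Gen 0: 11100101111
Gen 1 (rule 41): 10000011000
Gen 2 (rule 60): 11000010100
Gen 3 (rule 45): 10011011101
Gen 4 (rule 210): 01101001100
Gen 5 (rule 41): 01010001001
Gen 6 (rule 60): 01111001101
Gen 7 (rule 45): 01000001011
Gen 8 (rule 210): 10100010001
Gen 9 (rule 41): 01001000100

Answer: 9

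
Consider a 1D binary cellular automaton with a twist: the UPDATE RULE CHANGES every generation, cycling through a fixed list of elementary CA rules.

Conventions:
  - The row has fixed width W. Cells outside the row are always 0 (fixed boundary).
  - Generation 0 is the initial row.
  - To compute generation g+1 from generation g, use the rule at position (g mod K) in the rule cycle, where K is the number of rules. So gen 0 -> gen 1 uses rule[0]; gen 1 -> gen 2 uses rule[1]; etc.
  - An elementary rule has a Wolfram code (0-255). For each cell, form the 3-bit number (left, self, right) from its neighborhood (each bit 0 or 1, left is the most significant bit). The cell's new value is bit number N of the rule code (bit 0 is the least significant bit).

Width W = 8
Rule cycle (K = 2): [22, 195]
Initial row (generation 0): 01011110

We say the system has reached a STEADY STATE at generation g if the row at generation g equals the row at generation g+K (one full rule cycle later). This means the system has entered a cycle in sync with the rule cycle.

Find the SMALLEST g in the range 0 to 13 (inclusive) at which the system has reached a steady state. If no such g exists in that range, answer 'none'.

Gen 0: 01011110
Gen 1 (rule 22): 11000001
Gen 2 (rule 195): 01011110
Gen 3 (rule 22): 11000001
Gen 4 (rule 195): 01011110
Gen 5 (rule 22): 11000001
Gen 6 (rule 195): 01011110
Gen 7 (rule 22): 11000001
Gen 8 (rule 195): 01011110
Gen 9 (rule 22): 11000001
Gen 10 (rule 195): 01011110
Gen 11 (rule 22): 11000001
Gen 12 (rule 195): 01011110
Gen 13 (rule 22): 11000001
Gen 14 (rule 195): 01011110
Gen 15 (rule 22): 11000001

Answer: 0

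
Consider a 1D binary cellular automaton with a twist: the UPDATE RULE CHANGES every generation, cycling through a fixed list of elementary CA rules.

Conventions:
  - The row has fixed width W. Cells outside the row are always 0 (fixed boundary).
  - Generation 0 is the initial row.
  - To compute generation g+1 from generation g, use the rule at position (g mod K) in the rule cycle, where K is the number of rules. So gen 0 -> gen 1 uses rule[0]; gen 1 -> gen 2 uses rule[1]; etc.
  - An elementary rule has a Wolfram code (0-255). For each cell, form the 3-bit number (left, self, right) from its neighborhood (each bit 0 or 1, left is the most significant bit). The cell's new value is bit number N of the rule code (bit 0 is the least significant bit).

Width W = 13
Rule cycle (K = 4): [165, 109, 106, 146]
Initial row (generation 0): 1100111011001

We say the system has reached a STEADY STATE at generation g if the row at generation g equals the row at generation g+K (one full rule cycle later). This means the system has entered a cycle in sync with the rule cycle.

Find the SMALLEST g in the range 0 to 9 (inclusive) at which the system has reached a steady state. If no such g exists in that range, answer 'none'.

Gen 0: 1100111011001
Gen 1 (rule 165): 0000010100001
Gen 2 (rule 109): 1111011101101
Gen 3 (rule 106): 1001110111110
Gen 4 (rule 146): 0110100011101
Gen 5 (rule 165): 0001101001011
Gen 6 (rule 109): 1101111001111
Gen 7 (rule 106): 1111001011001
Gen 8 (rule 146): 0110110000110
Gen 9 (rule 165): 0001000110000
Gen 10 (rule 109): 1101010110111
Gen 11 (rule 106): 1110101111101
Gen 12 (rule 146): 0100000111000
Gen 13 (rule 165): 0101110010011

Answer: none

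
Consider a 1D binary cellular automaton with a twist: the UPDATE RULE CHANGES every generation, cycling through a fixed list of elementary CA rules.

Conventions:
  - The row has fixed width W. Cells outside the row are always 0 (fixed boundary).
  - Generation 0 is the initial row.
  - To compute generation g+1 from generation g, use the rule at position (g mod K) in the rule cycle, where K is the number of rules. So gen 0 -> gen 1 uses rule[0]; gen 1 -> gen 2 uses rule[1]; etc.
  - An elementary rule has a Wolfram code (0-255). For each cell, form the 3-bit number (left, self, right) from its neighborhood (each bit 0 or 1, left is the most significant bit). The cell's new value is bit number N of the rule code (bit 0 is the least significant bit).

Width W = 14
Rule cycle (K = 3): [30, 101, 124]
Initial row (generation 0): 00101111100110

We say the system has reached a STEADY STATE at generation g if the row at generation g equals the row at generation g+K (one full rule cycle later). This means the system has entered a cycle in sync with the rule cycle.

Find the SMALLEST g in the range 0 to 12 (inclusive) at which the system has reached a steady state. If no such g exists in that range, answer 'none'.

Gen 0: 00101111100110
Gen 1 (rule 30): 01101000011101
Gen 2 (rule 101): 00111011000111
Gen 3 (rule 124): 00101111100101
Gen 4 (rule 30): 01101000011101
Gen 5 (rule 101): 00111011000111
Gen 6 (rule 124): 00101111100101
Gen 7 (rule 30): 01101000011101
Gen 8 (rule 101): 00111011000111
Gen 9 (rule 124): 00101111100101
Gen 10 (rule 30): 01101000011101
Gen 11 (rule 101): 00111011000111
Gen 12 (rule 124): 00101111100101
Gen 13 (rule 30): 01101000011101
Gen 14 (rule 101): 00111011000111
Gen 15 (rule 124): 00101111100101

Answer: 1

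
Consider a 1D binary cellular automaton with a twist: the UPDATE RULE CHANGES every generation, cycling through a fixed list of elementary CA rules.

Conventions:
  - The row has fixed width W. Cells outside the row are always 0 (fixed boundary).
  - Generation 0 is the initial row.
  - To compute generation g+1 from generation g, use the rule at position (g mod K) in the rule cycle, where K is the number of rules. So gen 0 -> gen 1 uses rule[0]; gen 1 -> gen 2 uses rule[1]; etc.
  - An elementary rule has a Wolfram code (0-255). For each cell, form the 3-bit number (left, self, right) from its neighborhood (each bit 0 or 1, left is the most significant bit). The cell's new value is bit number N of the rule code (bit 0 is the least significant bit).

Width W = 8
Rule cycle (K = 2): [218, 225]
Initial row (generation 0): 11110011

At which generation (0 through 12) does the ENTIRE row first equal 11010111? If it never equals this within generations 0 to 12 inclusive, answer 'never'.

Gen 0: 11110011
Gen 1 (rule 218): 11111111
Gen 2 (rule 225): 01111111
Gen 3 (rule 218): 11111111
Gen 4 (rule 225): 01111111
Gen 5 (rule 218): 11111111
Gen 6 (rule 225): 01111111
Gen 7 (rule 218): 11111111
Gen 8 (rule 225): 01111111
Gen 9 (rule 218): 11111111
Gen 10 (rule 225): 01111111
Gen 11 (rule 218): 11111111
Gen 12 (rule 225): 01111111

Answer: never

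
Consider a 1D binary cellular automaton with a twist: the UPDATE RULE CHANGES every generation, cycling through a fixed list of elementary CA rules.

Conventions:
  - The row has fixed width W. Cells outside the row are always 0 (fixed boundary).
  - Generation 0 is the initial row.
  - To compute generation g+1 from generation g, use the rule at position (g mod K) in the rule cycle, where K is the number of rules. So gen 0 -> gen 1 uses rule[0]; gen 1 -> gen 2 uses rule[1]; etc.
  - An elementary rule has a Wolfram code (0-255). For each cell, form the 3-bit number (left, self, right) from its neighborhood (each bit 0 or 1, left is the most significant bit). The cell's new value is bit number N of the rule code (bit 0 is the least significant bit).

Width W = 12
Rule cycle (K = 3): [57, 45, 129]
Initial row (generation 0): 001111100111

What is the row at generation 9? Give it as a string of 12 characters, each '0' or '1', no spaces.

Answer: 000000000000

Derivation:
Gen 0: 001111100111
Gen 1 (rule 57): 101000010100
Gen 2 (rule 45): 111011011101
Gen 3 (rule 129): 010000001000
Gen 4 (rule 57): 001111100111
Gen 5 (rule 45): 101000000100
Gen 6 (rule 129): 000011110001
Gen 7 (rule 57): 111010001100
Gen 8 (rule 45): 100110101001
Gen 9 (rule 129): 000000000000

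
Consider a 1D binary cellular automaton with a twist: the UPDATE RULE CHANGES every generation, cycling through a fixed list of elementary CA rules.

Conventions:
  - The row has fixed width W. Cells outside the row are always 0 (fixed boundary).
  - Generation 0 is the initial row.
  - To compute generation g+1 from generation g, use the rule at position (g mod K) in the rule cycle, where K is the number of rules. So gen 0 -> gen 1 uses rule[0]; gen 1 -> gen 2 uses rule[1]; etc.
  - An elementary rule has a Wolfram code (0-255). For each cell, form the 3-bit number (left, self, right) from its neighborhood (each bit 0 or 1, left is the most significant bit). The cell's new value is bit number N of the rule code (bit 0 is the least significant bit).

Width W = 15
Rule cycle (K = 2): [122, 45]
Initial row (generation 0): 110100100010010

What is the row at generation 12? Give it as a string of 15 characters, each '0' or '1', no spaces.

Answer: 111011111111000

Derivation:
Gen 0: 110100100010010
Gen 1 (rule 122): 111011010101101
Gen 2 (rule 45): 100110111111011
Gen 3 (rule 122): 011111100001111
Gen 4 (rule 45): 010000001101000
Gen 5 (rule 122): 101000011110100
Gen 6 (rule 45): 111011010001101
Gen 7 (rule 122): 101111101011110
Gen 8 (rule 45): 111000011110000
Gen 9 (rule 122): 101100110011000
Gen 10 (rule 45): 111000100010011
Gen 11 (rule 122): 101101010101111
Gen 12 (rule 45): 111011111111000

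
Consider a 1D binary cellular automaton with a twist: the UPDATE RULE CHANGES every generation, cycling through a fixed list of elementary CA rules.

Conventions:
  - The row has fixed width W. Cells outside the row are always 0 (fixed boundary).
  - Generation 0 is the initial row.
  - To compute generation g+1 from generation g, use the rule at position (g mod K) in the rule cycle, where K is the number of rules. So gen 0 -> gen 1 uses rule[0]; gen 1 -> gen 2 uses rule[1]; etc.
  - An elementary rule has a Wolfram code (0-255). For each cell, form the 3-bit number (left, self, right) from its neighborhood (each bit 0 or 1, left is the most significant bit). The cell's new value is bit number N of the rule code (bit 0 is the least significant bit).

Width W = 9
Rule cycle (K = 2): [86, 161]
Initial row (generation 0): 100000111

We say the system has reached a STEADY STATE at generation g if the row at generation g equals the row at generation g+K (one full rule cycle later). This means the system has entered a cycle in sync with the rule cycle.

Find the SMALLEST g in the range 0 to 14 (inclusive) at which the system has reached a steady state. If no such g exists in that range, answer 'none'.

Answer: 10

Derivation:
Gen 0: 100000111
Gen 1 (rule 86): 110001001
Gen 2 (rule 161): 000100000
Gen 3 (rule 86): 001110000
Gen 4 (rule 161): 100100111
Gen 5 (rule 86): 111111001
Gen 6 (rule 161): 011110000
Gen 7 (rule 86): 100011000
Gen 8 (rule 161): 001000011
Gen 9 (rule 86): 011100101
Gen 10 (rule 161): 001000010
Gen 11 (rule 86): 011100111
Gen 12 (rule 161): 001000010
Gen 13 (rule 86): 011100111
Gen 14 (rule 161): 001000010
Gen 15 (rule 86): 011100111
Gen 16 (rule 161): 001000010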